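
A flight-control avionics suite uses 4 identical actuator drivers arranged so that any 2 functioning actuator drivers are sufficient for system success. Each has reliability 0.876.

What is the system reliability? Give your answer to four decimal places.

0.9931

R = Σ_{i=2}^{4} C(4,i) p^i (1−p)^{4−i} with p = 0.876
C(4,2)·0.876^2·0.124^2 = 0.070795
C(4,3)·0.876^3·0.124^1 = 0.333422
C(4,4)·0.876^4·0.124^0 = 0.588866
Sum = 0.9931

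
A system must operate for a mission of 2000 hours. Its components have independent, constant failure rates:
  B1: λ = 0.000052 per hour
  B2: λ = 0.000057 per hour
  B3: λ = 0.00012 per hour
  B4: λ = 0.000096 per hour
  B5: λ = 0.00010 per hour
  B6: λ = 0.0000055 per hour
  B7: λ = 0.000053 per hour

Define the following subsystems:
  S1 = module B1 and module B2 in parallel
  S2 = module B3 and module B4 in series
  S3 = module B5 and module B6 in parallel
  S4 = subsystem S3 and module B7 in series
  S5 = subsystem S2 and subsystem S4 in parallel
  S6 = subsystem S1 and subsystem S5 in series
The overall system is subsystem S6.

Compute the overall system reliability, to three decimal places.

0.954

R(B1) = exp(−0.000052 × 2000) = 0.90123
R(B2) = exp(−0.000057 × 2000) = 0.89226
R(B3) = exp(−0.00012 × 2000) = 0.78663
R(B4) = exp(−0.000096 × 2000) = 0.82531
R(B5) = exp(−0.00010 × 2000) = 0.81873
R(B6) = exp(−0.0000055 × 2000) = 0.98906
R(B7) = exp(−0.000053 × 2000) = 0.89942
Parallel (B1 and B2): 1 − (1 − 0.90123)(1 − 0.89226) = 0.98936
Series (B3 and B4): 0.78663 × 0.82531 = 0.64921
Parallel (B5 and B6): 1 − (1 − 0.81873)(1 − 0.98906) = 0.99802
Series ([0.99802] and B7): 0.99802 × 0.89942 = 0.89764
Parallel ([0.64921] and [0.89764]): 1 − (1 − 0.64921)(1 − 0.89764) = 0.96409
Series ([0.98936] and [0.96409]): 0.98936 × 0.96409 = 0.954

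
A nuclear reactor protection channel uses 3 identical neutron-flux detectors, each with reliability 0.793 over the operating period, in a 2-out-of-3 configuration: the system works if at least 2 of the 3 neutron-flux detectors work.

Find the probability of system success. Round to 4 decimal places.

R = Σ_{i=2}^{3} C(3,i) p^i (1−p)^{3−i} with p = 0.793
C(3,2)·0.793^2·0.207^1 = 0.390515
C(3,3)·0.793^3·0.207^0 = 0.498677
Sum = 0.8892

0.8892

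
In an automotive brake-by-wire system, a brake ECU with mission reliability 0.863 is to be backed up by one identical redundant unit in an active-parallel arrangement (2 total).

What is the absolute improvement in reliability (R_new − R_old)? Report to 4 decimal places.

R_before = 0.863
R_after = 1 − (1 − 0.863)^2 = 0.9812
ΔR = 0.9812 − 0.863 = 0.1182

0.1182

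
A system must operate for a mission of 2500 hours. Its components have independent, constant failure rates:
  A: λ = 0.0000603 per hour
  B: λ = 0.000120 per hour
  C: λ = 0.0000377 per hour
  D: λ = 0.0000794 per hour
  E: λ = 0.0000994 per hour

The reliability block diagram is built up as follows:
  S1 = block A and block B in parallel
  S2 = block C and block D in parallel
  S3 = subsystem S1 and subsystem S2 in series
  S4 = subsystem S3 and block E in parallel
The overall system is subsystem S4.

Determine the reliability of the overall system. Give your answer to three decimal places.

0.989

R(A) = exp(−0.0000603 × 2500) = 0.86006
R(B) = exp(−0.000120 × 2500) = 0.74082
R(C) = exp(−0.0000377 × 2500) = 0.91006
R(D) = exp(−0.0000794 × 2500) = 0.81996
R(E) = exp(−0.0000994 × 2500) = 0.77997
Parallel (A and B): 1 − (1 − 0.86006)(1 − 0.74082) = 0.96373
Parallel (C and D): 1 − (1 − 0.91006)(1 − 0.81996) = 0.98381
Series ([0.96373] and [0.98381]): 0.96373 × 0.98381 = 0.94813
Parallel ([0.94813] and E): 1 − (1 − 0.94813)(1 − 0.77997) = 0.989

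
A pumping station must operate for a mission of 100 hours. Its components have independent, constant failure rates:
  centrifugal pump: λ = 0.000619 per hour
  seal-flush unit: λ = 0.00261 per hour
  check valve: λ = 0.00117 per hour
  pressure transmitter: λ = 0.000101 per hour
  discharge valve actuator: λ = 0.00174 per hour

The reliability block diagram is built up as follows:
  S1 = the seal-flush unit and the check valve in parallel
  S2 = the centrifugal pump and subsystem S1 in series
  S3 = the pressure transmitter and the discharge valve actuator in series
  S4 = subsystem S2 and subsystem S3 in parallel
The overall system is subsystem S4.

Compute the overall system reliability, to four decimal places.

R(centrifugal pump) = exp(−0.000619 × 100) = 0.939977
R(seal-flush unit) = exp(−0.00261 × 100) = 0.770281
R(check valve) = exp(−0.00117 × 100) = 0.889585
R(pressure transmitter) = exp(−0.000101 × 100) = 0.989951
R(discharge valve actuator) = exp(−0.00174 × 100) = 0.840297
Parallel (seal-flush unit and check valve): 1 − (1 − 0.770281)(1 − 0.889585) = 0.974636
Series (centrifugal pump and [0.974636]): 0.939977 × 0.974636 = 0.916135
Series (pressure transmitter and discharge valve actuator): 0.989951 × 0.840297 = 0.831853
Parallel ([0.916135] and [0.831853]): 1 − (1 − 0.916135)(1 − 0.831853) = 0.9859

0.9859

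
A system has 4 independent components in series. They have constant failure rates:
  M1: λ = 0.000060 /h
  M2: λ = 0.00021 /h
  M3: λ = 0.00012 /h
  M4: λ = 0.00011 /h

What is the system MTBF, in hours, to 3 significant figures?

Series of exponential components: λ_sys = Σ λ_i
λ_sys = 0.000060 + 0.00021 + 0.00012 + 0.00011 = 5.0000e-04 /h
MTBF = 1 / λ_sys = 2000 h

2000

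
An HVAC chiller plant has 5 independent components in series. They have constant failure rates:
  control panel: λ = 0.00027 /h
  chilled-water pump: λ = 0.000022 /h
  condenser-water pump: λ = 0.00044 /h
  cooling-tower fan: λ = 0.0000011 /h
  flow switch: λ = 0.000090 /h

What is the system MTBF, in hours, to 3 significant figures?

Series of exponential components: λ_sys = Σ λ_i
λ_sys = 0.00027 + 0.000022 + 0.00044 + 0.0000011 + 0.000090 = 8.2310e-04 /h
MTBF = 1 / λ_sys = 1210 h

1210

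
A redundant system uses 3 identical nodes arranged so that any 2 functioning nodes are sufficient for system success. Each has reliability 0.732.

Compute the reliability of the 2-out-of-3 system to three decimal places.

0.823

R = Σ_{i=2}^{3} C(3,i) p^i (1−p)^{3−i} with p = 0.732
C(3,2)·0.732^2·0.268^1 = 0.43080
C(3,3)·0.732^3·0.268^0 = 0.39222
Sum = 0.823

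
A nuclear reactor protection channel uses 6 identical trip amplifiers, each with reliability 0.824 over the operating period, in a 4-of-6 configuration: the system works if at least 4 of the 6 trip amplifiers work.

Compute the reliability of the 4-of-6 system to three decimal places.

0.928

R = Σ_{i=4}^{6} C(6,i) p^i (1−p)^{6−i} with p = 0.824
C(6,4)·0.824^4·0.176^2 = 0.21420
C(6,5)·0.824^5·0.176^1 = 0.40114
C(6,6)·0.824^6·0.176^0 = 0.31301
Sum = 0.928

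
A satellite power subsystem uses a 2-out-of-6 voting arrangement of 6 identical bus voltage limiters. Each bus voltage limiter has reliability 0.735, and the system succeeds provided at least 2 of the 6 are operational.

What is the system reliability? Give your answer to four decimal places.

0.9939

R = Σ_{i=2}^{6} C(6,i) p^i (1−p)^{6−i} with p = 0.735
C(6,2)·0.735^2·0.265^4 = 0.039962
C(6,3)·0.735^3·0.265^3 = 0.147785
C(6,4)·0.735^4·0.265^2 = 0.307420
C(6,5)·0.735^5·0.265^1 = 0.341062
C(6,6)·0.735^6·0.265^0 = 0.157661
Sum = 0.9939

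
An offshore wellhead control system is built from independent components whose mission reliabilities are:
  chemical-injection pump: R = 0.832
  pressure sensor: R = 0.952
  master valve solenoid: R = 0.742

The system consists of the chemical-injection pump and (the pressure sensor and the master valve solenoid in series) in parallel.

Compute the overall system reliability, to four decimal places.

0.9507

Series (pressure sensor and master valve solenoid): 0.952000 × 0.742000 = 0.706384
Parallel (chemical-injection pump and [0.706384]): 1 − (1 − 0.832000)(1 − 0.706384) = 0.9507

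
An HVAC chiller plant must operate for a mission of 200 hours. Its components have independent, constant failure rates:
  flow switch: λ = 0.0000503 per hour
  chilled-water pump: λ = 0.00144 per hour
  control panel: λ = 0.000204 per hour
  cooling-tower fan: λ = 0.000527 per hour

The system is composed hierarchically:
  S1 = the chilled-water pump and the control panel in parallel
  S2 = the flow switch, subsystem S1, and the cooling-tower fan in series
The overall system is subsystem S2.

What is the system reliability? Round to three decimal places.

0.882

R(flow switch) = exp(−0.0000503 × 200) = 0.98999
R(chilled-water pump) = exp(−0.00144 × 200) = 0.74976
R(control panel) = exp(−0.000204 × 200) = 0.96002
R(cooling-tower fan) = exp(−0.000527 × 200) = 0.89996
Parallel (chilled-water pump and control panel): 1 − (1 − 0.74976)(1 − 0.96002) = 0.99000
Series (flow switch, [0.99000], and cooling-tower fan): 0.98999 × 0.99000 × 0.89996 = 0.882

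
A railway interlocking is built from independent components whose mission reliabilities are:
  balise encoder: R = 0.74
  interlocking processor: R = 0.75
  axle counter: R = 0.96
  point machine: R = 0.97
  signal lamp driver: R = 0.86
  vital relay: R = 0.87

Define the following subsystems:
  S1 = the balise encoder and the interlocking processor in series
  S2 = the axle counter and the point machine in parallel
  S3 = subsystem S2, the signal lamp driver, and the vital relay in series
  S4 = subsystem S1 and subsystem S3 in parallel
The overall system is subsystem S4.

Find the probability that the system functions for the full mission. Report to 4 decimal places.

0.8875

Series (balise encoder and interlocking processor): 0.740000 × 0.750000 = 0.555000
Parallel (axle counter and point machine): 1 − (1 − 0.960000)(1 − 0.970000) = 0.998800
Series ([0.998800], signal lamp driver, and vital relay): 0.998800 × 0.860000 × 0.870000 = 0.747302
Parallel ([0.555000] and [0.747302]): 1 − (1 − 0.555000)(1 − 0.747302) = 0.8875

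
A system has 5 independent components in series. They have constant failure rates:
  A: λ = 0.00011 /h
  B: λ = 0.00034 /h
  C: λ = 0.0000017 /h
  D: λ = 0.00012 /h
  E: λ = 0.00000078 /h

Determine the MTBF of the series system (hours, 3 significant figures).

Series of exponential components: λ_sys = Σ λ_i
λ_sys = 0.00011 + 0.00034 + 0.0000017 + 0.00012 + 0.00000078 = 5.7248e-04 /h
MTBF = 1 / λ_sys = 1750 h

1750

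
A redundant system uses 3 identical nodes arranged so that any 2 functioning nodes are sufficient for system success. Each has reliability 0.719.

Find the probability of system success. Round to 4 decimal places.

0.8075

R = Σ_{i=2}^{3} C(3,i) p^i (1−p)^{3−i} with p = 0.719
C(3,2)·0.719^2·0.281^1 = 0.435798
C(3,3)·0.719^3·0.281^0 = 0.371695
Sum = 0.8075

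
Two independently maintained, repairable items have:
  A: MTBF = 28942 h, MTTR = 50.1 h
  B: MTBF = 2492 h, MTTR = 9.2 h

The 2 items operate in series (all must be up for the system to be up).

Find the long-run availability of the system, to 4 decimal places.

0.9946

A(A) = MTBF/(MTBF+MTTR) = 28942/(28942+50.1) = 0.998272
A(B) = MTBF/(MTBF+MTTR) = 2492/(2492+9.2) = 0.996322
Series availability: 0.998272 × 0.996322 = 0.9946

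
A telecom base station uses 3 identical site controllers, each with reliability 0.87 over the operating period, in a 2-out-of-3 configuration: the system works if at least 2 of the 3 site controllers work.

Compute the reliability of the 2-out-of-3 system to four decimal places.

0.9537

R = Σ_{i=2}^{3} C(3,i) p^i (1−p)^{3−i} with p = 0.87
C(3,2)·0.87^2·0.13^1 = 0.295191
C(3,3)·0.87^3·0.13^0 = 0.658503
Sum = 0.9537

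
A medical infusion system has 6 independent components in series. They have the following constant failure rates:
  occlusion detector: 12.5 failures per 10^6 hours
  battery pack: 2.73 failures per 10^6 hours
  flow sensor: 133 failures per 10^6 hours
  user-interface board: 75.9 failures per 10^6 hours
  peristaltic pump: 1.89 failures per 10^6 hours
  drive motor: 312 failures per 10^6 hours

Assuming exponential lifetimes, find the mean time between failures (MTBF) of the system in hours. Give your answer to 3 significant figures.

1860

Series of exponential components: λ_sys = Σ λ_i
λ_sys = 0.0000125 + 0.00000273 + 0.000133 + 0.0000759 + 0.00000189 + 0.000312 = 5.3802e-04 /h
MTBF = 1 / λ_sys = 1860 h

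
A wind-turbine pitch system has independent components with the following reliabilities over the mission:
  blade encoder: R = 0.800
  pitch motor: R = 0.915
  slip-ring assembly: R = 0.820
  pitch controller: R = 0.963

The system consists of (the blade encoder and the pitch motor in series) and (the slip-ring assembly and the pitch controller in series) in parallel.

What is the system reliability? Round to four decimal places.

Series (blade encoder and pitch motor): 0.800000 × 0.915000 = 0.732000
Series (slip-ring assembly and pitch controller): 0.820000 × 0.963000 = 0.789660
Parallel ([0.732000] and [0.789660]): 1 − (1 − 0.732000)(1 − 0.789660) = 0.9436

0.9436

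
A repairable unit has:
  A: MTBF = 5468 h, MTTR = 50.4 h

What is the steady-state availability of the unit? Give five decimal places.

0.99087

A(A) = MTBF/(MTBF+MTTR) = 5468/(5468+50.4) = 0.99087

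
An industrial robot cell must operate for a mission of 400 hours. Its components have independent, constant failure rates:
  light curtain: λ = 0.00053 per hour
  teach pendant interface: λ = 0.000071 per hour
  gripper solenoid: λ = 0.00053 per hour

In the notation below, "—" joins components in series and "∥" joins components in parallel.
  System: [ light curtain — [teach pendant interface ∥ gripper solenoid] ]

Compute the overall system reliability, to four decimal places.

R(light curtain) = exp(−0.00053 × 400) = 0.808965
R(teach pendant interface) = exp(−0.000071 × 400) = 0.971999
R(gripper solenoid) = exp(−0.00053 × 400) = 0.808965
Parallel (teach pendant interface and gripper solenoid): 1 − (1 − 0.971999)(1 − 0.808965) = 0.994651
Series (light curtain and [0.994651]): 0.808965 × 0.994651 = 0.8046

0.8046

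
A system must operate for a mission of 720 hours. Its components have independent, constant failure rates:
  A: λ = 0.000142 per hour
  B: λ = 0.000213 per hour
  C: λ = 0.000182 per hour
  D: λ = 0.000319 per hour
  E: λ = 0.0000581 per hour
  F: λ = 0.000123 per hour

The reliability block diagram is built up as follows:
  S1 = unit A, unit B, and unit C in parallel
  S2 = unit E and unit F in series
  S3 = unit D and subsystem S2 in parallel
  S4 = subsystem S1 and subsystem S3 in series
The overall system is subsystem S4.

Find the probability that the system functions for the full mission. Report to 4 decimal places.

R(A) = exp(−0.000142 × 720) = 0.902813
R(B) = exp(−0.000213 × 720) = 0.857821
R(C) = exp(−0.000182 × 720) = 0.877183
R(D) = exp(−0.000319 × 720) = 0.794788
R(E) = exp(−0.0000581 × 720) = 0.959031
R(F) = exp(−0.000123 × 720) = 0.915248
Parallel (A, B, and C): 1 − (1 − 0.902813)(1 − 0.857821)(1 − 0.877183) = 0.998303
Series (E and F): 0.959031 × 0.915248 = 0.877751
Parallel (D and [0.877751]): 1 − (1 − 0.794788)(1 − 0.877751) = 0.974913
Series ([0.998303] and [0.974913]): 0.998303 × 0.974913 = 0.9733

0.9733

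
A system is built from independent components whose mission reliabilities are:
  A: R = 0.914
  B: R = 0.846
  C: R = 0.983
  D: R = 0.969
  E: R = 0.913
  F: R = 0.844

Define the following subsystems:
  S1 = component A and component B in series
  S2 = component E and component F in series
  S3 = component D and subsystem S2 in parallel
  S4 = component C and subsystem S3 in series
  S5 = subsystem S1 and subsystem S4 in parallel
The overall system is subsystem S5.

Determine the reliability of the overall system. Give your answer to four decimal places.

0.9946

Series (A and B): 0.914000 × 0.846000 = 0.773244
Series (E and F): 0.913000 × 0.844000 = 0.770572
Parallel (D and [0.770572]): 1 − (1 − 0.969000)(1 − 0.770572) = 0.992888
Series (C and [0.992888]): 0.983000 × 0.992888 = 0.976009
Parallel ([0.773244] and [0.976009]): 1 − (1 − 0.773244)(1 − 0.976009) = 0.9946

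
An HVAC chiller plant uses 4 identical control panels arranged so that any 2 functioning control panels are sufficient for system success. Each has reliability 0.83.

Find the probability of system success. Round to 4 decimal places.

0.9829

R = Σ_{i=2}^{4} C(4,i) p^i (1−p)^{4−i} with p = 0.83
C(4,2)·0.83^2·0.17^2 = 0.119455
C(4,3)·0.83^3·0.17^1 = 0.388815
C(4,4)·0.83^4·0.17^0 = 0.474583
Sum = 0.9829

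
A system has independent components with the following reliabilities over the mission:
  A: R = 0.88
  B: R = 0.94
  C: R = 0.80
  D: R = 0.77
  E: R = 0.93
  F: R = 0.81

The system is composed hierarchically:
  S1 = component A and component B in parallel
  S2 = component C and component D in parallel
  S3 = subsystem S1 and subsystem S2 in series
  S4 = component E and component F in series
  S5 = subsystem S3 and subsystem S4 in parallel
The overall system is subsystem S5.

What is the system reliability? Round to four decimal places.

0.9870

Parallel (A and B): 1 − (1 − 0.880000)(1 − 0.940000) = 0.992800
Parallel (C and D): 1 − (1 − 0.800000)(1 − 0.770000) = 0.954000
Series ([0.992800] and [0.954000]): 0.992800 × 0.954000 = 0.947131
Series (E and F): 0.930000 × 0.810000 = 0.753300
Parallel ([0.947131] and [0.753300]): 1 − (1 − 0.947131)(1 − 0.753300) = 0.9870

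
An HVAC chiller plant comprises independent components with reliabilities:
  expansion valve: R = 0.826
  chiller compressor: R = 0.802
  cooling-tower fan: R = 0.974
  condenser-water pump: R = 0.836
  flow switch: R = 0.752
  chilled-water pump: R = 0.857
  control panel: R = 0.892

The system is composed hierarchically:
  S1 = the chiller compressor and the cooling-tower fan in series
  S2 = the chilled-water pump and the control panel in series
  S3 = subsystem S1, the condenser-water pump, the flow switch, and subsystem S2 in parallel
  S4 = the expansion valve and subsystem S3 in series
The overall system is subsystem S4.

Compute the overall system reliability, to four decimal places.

0.8243

Series (chiller compressor and cooling-tower fan): 0.802000 × 0.974000 = 0.781148
Series (chilled-water pump and control panel): 0.857000 × 0.892000 = 0.764444
Parallel ([0.781148], condenser-water pump, flow switch, and [0.764444]): 1 − (1 − 0.781148)(1 − 0.836000)(1 − 0.752000)(1 − 0.764444) = 0.997903
Series (expansion valve and [0.997903]): 0.826000 × 0.997903 = 0.8243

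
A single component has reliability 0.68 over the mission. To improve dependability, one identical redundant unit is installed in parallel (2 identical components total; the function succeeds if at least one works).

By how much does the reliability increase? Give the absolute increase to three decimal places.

0.218

R_before = 0.68
R_after = 1 − (1 − 0.68)^2 = 0.898
ΔR = 0.898 − 0.68 = 0.218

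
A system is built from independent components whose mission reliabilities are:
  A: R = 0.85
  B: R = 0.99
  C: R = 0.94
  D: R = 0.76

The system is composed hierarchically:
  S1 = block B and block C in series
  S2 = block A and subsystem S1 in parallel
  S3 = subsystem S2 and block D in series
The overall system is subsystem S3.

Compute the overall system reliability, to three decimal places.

Series (B and C): 0.99000 × 0.94000 = 0.93060
Parallel (A and [0.93060]): 1 − (1 − 0.85000)(1 − 0.93060) = 0.98959
Series ([0.98959] and D): 0.98959 × 0.76000 = 0.752

0.752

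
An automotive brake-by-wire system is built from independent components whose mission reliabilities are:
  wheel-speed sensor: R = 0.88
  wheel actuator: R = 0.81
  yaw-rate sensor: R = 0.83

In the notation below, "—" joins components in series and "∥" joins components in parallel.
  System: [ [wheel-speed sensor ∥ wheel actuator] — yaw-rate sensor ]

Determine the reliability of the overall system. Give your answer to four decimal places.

0.8111

Parallel (wheel-speed sensor and wheel actuator): 1 − (1 − 0.880000)(1 − 0.810000) = 0.977200
Series ([0.977200] and yaw-rate sensor): 0.977200 × 0.830000 = 0.8111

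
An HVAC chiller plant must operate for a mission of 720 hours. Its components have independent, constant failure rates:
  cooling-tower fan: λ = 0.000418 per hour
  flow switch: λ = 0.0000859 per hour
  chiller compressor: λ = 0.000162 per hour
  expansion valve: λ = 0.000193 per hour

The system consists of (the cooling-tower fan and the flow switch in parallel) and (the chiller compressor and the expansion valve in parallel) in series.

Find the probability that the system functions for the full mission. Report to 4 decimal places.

0.9704

R(cooling-tower fan) = exp(−0.000418 × 720) = 0.740107
R(flow switch) = exp(−0.0000859 × 720) = 0.940026
R(chiller compressor) = exp(−0.000162 × 720) = 0.889906
R(expansion valve) = exp(−0.000193 × 720) = 0.870263
Parallel (cooling-tower fan and flow switch): 1 − (1 − 0.740107)(1 − 0.940026) = 0.984413
Parallel (chiller compressor and expansion valve): 1 − (1 − 0.889906)(1 − 0.870263) = 0.985717
Series ([0.984413] and [0.985717]): 0.984413 × 0.985717 = 0.9704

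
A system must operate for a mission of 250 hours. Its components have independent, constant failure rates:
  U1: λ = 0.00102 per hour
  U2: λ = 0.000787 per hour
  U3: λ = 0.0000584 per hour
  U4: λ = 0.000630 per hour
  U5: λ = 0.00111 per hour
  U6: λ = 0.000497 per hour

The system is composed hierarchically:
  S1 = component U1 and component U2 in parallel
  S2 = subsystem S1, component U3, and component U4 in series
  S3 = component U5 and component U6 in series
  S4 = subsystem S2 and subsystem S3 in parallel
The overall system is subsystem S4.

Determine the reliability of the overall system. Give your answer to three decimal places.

0.936

R(U1) = exp(−0.00102 × 250) = 0.77492
R(U2) = exp(−0.000787 × 250) = 0.82140
R(U3) = exp(−0.0000584 × 250) = 0.98551
R(U4) = exp(−0.000630 × 250) = 0.85428
R(U5) = exp(−0.00111 × 250) = 0.75768
R(U6) = exp(−0.000497 × 250) = 0.88316
Parallel (U1 and U2): 1 − (1 − 0.77492)(1 − 0.82140) = 0.95980
Series ([0.95980], U3, and U4): 0.95980 × 0.98551 × 0.85428 = 0.80806
Series (U5 and U6): 0.75768 × 0.88316 = 0.66915
Parallel ([0.80806] and [0.66915]): 1 − (1 − 0.80806)(1 − 0.66915) = 0.936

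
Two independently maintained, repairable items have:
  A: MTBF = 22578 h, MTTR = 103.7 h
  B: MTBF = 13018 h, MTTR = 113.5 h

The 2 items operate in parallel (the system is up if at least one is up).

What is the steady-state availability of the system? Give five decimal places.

A(A) = MTBF/(MTBF+MTTR) = 22578/(22578+103.7) = 0.995428
A(B) = MTBF/(MTBF+MTTR) = 13018/(13018+113.5) = 0.991357
Parallel availability: 1 − (1 − 0.995428)(1 − 0.991357) = 0.99996

0.99996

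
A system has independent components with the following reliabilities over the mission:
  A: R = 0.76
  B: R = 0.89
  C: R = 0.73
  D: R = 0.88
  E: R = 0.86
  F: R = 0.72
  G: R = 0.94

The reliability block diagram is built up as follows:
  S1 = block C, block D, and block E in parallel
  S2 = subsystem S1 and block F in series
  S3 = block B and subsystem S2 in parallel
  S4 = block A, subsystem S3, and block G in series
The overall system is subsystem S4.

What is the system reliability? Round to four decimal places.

Parallel (C, D, and E): 1 − (1 − 0.730000)(1 − 0.880000)(1 − 0.860000) = 0.995464
Series ([0.995464] and F): 0.995464 × 0.720000 = 0.716734
Parallel (B and [0.716734]): 1 − (1 − 0.890000)(1 − 0.716734) = 0.968841
Series (A, [0.968841], and G): 0.760000 × 0.968841 × 0.940000 = 0.6921

0.6921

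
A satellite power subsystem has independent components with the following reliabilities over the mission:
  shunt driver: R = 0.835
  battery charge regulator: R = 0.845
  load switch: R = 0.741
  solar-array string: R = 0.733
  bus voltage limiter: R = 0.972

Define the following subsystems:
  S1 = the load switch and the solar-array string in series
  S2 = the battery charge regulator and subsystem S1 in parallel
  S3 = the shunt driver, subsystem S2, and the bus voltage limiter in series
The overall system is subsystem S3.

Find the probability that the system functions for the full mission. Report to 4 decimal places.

0.7541

Series (load switch and solar-array string): 0.741000 × 0.733000 = 0.543153
Parallel (battery charge regulator and [0.543153]): 1 − (1 − 0.845000)(1 − 0.543153) = 0.929189
Series (shunt driver, [0.929189], and bus voltage limiter): 0.835000 × 0.929189 × 0.972000 = 0.7541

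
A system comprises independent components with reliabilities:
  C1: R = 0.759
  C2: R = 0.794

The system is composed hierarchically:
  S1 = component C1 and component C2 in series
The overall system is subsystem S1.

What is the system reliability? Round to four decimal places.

Series (C1 and C2): 0.759000 × 0.794000 = 0.6026

0.6026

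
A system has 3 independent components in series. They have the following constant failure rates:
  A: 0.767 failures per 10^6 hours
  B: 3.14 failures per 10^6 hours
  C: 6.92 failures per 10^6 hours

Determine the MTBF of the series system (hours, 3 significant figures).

Series of exponential components: λ_sys = Σ λ_i
λ_sys = 0.000000767 + 0.00000314 + 0.00000692 = 1.0827e-05 /h
MTBF = 1 / λ_sys = 92400 h

92400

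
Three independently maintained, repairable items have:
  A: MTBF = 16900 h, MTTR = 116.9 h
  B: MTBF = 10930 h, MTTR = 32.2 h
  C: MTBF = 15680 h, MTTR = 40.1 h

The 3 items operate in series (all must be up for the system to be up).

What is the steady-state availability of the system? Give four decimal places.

A(A) = MTBF/(MTBF+MTTR) = 16900/(16900+116.9) = 0.993130
A(B) = MTBF/(MTBF+MTTR) = 10930/(10930+32.2) = 0.997063
A(C) = MTBF/(MTBF+MTTR) = 15680/(15680+40.1) = 0.997449
Series availability: 0.993130 × 0.997063 × 0.997449 = 0.9877

0.9877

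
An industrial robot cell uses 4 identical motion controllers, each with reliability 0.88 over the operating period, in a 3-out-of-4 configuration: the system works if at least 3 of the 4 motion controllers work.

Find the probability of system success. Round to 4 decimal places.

0.9268

R = Σ_{i=3}^{4} C(4,i) p^i (1−p)^{4−i} with p = 0.88
C(4,3)·0.88^3·0.12^1 = 0.327107
C(4,4)·0.88^4·0.12^0 = 0.599695
Sum = 0.9268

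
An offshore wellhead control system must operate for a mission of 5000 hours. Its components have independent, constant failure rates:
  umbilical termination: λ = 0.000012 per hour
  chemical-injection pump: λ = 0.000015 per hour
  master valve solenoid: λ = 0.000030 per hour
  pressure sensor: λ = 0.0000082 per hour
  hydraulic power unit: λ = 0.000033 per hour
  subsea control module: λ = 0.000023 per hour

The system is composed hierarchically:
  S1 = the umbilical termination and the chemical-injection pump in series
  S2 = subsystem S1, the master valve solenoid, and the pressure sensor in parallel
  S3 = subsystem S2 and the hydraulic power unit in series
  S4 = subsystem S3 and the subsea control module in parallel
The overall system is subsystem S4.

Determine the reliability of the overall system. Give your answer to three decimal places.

0.983

R(umbilical termination) = exp(−0.000012 × 5000) = 0.94176
R(chemical-injection pump) = exp(−0.000015 × 5000) = 0.92774
R(master valve solenoid) = exp(−0.000030 × 5000) = 0.86071
R(pressure sensor) = exp(−0.0000082 × 5000) = 0.95983
R(hydraulic power unit) = exp(−0.000033 × 5000) = 0.84789
R(subsea control module) = exp(−0.000023 × 5000) = 0.89137
Series (umbilical termination and chemical-injection pump): 0.94176 × 0.92774 = 0.87371
Parallel ([0.87371], master valve solenoid, and pressure sensor): 1 − (1 − 0.87371)(1 − 0.86071)(1 − 0.95983) = 0.99929
Series ([0.99929] and hydraulic power unit): 0.99929 × 0.84789 = 0.84729
Parallel ([0.84729] and subsea control module): 1 − (1 − 0.84729)(1 − 0.89137) = 0.983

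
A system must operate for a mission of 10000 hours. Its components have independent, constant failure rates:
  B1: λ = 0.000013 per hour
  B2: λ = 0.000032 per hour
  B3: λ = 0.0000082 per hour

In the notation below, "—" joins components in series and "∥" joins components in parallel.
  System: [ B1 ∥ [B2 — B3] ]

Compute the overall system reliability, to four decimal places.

R(B1) = exp(−0.000013 × 10000) = 0.878095
R(B2) = exp(−0.000032 × 10000) = 0.726149
R(B3) = exp(−0.0000082 × 10000) = 0.921272
Series (B2 and B3): 0.726149 × 0.921272 = 0.668981
Parallel (B1 and [0.668981]): 1 − (1 − 0.878095)(1 − 0.668981) = 0.9596

0.9596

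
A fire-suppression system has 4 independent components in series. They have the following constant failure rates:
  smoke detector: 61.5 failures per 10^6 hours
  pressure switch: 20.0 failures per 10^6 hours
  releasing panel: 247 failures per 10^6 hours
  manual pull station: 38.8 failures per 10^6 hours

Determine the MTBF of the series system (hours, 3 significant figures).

2720

Series of exponential components: λ_sys = Σ λ_i
λ_sys = 0.0000615 + 0.0000200 + 0.000247 + 0.0000388 = 3.6730e-04 /h
MTBF = 1 / λ_sys = 2720 h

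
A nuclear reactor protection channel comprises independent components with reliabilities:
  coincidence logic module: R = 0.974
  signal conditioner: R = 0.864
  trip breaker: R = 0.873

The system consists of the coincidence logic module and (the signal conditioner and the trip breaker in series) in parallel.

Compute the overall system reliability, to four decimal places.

0.9936

Series (signal conditioner and trip breaker): 0.864000 × 0.873000 = 0.754272
Parallel (coincidence logic module and [0.754272]): 1 − (1 − 0.974000)(1 − 0.754272) = 0.9936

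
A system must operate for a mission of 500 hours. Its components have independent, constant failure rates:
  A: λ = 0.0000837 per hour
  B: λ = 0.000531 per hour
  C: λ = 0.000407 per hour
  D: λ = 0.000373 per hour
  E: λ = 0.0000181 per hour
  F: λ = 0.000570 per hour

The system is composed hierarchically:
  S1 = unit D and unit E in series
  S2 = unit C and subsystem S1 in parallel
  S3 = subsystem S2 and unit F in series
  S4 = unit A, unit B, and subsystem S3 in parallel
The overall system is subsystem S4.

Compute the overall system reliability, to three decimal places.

R(A) = exp(−0.0000837 × 500) = 0.95901
R(B) = exp(−0.000531 × 500) = 0.76682
R(C) = exp(−0.000407 × 500) = 0.81587
R(D) = exp(−0.000373 × 500) = 0.82986
R(E) = exp(−0.0000181 × 500) = 0.99099
R(F) = exp(−0.000570 × 500) = 0.75201
Series (D and E): 0.82986 × 0.99099 = 0.82238
Parallel (C and [0.82238]): 1 − (1 − 0.81587)(1 − 0.82238) = 0.96729
Series ([0.96729] and F): 0.96729 × 0.75201 = 0.72741
Parallel (A, B, and [0.72741]): 1 − (1 − 0.95901)(1 − 0.76682)(1 − 0.72741) = 0.997

0.997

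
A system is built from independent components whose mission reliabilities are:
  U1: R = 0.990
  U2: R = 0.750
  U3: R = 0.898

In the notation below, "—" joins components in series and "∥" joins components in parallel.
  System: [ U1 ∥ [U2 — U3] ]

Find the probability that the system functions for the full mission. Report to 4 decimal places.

0.9967

Series (U2 and U3): 0.750000 × 0.898000 = 0.673500
Parallel (U1 and [0.673500]): 1 − (1 − 0.990000)(1 − 0.673500) = 0.9967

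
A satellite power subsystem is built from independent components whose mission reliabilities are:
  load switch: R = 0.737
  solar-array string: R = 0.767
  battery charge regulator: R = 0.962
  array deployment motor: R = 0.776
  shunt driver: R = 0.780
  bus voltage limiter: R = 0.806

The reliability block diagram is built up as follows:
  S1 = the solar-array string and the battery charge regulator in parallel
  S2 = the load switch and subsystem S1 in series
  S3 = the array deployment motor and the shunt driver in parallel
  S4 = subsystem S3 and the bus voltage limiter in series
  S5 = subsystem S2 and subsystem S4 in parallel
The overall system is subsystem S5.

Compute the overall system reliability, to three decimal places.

0.937

Parallel (solar-array string and battery charge regulator): 1 − (1 − 0.76700)(1 − 0.96200) = 0.99115
Series (load switch and [0.99115]): 0.73700 × 0.99115 = 0.73048
Parallel (array deployment motor and shunt driver): 1 − (1 − 0.77600)(1 − 0.78000) = 0.95072
Series ([0.95072] and bus voltage limiter): 0.95072 × 0.80600 = 0.76628
Parallel ([0.73048] and [0.76628]): 1 − (1 − 0.73048)(1 − 0.76628) = 0.937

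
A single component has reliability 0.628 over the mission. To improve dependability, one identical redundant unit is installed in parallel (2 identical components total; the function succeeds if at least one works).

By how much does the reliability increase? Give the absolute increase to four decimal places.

0.2336

R_before = 0.628
R_after = 1 − (1 − 0.628)^2 = 0.8616
ΔR = 0.8616 − 0.628 = 0.2336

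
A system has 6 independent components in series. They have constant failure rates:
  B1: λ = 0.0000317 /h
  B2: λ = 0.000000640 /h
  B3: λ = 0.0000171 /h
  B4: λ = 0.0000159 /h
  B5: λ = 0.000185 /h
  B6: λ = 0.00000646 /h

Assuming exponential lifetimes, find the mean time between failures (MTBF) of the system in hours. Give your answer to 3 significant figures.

Series of exponential components: λ_sys = Σ λ_i
λ_sys = 0.0000317 + 0.000000640 + 0.0000171 + 0.0000159 + 0.000185 + 0.00000646 = 2.5680e-04 /h
MTBF = 1 / λ_sys = 3890 h

3890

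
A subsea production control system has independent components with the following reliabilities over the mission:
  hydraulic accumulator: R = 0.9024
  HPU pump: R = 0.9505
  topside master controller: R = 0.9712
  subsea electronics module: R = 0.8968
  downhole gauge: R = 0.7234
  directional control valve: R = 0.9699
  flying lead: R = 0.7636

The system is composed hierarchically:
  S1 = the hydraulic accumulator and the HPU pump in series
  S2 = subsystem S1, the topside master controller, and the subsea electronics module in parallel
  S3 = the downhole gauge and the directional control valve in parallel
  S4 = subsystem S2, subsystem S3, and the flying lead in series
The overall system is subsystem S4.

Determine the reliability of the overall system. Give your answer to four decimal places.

0.7569

Series (hydraulic accumulator and HPU pump): 0.902400 × 0.950500 = 0.857731
Parallel ([0.857731], topside master controller, and subsea electronics module): 1 − (1 − 0.857731)(1 − 0.971200)(1 − 0.896800) = 0.999577
Parallel (downhole gauge and directional control valve): 1 − (1 − 0.723400)(1 − 0.969900) = 0.991674
Series ([0.999577], [0.991674], and flying lead): 0.999577 × 0.991674 × 0.763600 = 0.7569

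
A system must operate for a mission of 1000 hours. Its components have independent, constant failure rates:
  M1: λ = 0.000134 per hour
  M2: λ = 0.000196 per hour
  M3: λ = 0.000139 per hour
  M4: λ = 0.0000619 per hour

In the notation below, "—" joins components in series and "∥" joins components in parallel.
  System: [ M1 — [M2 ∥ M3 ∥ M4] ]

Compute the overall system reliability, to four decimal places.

R(M1) = exp(−0.000134 × 1000) = 0.874590
R(M2) = exp(−0.000196 × 1000) = 0.822012
R(M3) = exp(−0.000139 × 1000) = 0.870228
R(M4) = exp(−0.0000619 × 1000) = 0.939977
Parallel (M2, M3, and M4): 1 − (1 − 0.822012)(1 − 0.870228)(1 − 0.939977) = 0.998614
Series (M1 and [0.998614]): 0.874590 × 0.998614 = 0.8734

0.8734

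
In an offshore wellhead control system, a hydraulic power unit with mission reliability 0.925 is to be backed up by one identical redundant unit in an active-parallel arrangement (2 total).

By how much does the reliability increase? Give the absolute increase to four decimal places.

R_before = 0.925
R_after = 1 − (1 − 0.925)^2 = 0.9944
ΔR = 0.9944 − 0.925 = 0.0694

0.0694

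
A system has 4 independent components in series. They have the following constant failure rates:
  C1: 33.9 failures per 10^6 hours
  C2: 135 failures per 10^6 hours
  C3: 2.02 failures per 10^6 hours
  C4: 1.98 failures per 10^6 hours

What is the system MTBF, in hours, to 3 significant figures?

Series of exponential components: λ_sys = Σ λ_i
λ_sys = 0.0000339 + 0.000135 + 0.00000202 + 0.00000198 = 1.7290e-04 /h
MTBF = 1 / λ_sys = 5780 h

5780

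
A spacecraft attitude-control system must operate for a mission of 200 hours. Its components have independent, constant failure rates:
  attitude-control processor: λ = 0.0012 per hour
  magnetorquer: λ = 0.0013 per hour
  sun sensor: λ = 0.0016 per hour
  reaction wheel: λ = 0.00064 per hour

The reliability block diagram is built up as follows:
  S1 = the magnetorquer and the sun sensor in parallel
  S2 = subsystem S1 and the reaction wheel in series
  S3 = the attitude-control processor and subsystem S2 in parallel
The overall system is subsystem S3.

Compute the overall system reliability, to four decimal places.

R(attitude-control processor) = exp(−0.0012 × 200) = 0.786628
R(magnetorquer) = exp(−0.0013 × 200) = 0.771052
R(sun sensor) = exp(−0.0016 × 200) = 0.726149
R(reaction wheel) = exp(−0.00064 × 200) = 0.879853
Parallel (magnetorquer and sun sensor): 1 − (1 − 0.771052)(1 − 0.726149) = 0.937302
Series ([0.937302] and reaction wheel): 0.937302 × 0.879853 = 0.824688
Parallel (attitude-control processor and [0.824688]): 1 − (1 − 0.786628)(1 − 0.824688) = 0.9626

0.9626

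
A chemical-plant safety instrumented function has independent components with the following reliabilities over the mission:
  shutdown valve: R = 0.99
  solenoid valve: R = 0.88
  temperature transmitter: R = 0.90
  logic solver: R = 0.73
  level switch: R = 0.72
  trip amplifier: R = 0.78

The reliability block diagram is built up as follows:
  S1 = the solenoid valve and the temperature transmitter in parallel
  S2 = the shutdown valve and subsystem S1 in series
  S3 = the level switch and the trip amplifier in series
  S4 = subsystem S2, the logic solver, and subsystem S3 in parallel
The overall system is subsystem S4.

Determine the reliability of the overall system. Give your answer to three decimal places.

Parallel (solenoid valve and temperature transmitter): 1 − (1 − 0.88000)(1 − 0.90000) = 0.98800
Series (shutdown valve and [0.98800]): 0.99000 × 0.98800 = 0.97812
Series (level switch and trip amplifier): 0.72000 × 0.78000 = 0.56160
Parallel ([0.97812], logic solver, and [0.56160]): 1 − (1 − 0.97812)(1 − 0.73000)(1 − 0.56160) = 0.997

0.997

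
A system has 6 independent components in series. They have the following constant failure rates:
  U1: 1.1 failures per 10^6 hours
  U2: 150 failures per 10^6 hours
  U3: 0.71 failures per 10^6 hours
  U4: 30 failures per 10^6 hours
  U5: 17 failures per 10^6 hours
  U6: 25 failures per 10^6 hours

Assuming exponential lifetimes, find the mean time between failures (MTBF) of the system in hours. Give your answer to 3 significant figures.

4470

Series of exponential components: λ_sys = Σ λ_i
λ_sys = 0.0000011 + 0.00015 + 0.00000071 + 0.000030 + 0.000017 + 0.000025 = 2.2381e-04 /h
MTBF = 1 / λ_sys = 4470 h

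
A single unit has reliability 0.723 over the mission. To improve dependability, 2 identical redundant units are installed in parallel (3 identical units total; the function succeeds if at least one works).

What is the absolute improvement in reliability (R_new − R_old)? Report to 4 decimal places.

0.2557

R_before = 0.723
R_after = 1 − (1 − 0.723)^3 = 0.9787
ΔR = 0.9787 − 0.723 = 0.2557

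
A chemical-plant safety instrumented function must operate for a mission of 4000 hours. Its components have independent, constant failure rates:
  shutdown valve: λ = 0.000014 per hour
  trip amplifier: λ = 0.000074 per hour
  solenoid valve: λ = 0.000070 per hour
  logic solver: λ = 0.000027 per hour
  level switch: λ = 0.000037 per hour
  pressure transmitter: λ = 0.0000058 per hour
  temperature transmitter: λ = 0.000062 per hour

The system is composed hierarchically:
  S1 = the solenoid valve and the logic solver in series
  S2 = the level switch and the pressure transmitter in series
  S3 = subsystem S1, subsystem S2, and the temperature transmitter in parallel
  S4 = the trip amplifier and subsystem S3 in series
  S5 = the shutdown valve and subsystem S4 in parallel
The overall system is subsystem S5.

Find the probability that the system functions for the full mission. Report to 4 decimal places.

0.9856

R(shutdown valve) = exp(−0.000014 × 4000) = 0.945539
R(trip amplifier) = exp(−0.000074 × 4000) = 0.743787
R(solenoid valve) = exp(−0.000070 × 4000) = 0.755784
R(logic solver) = exp(−0.000027 × 4000) = 0.897628
R(level switch) = exp(−0.000037 × 4000) = 0.862431
R(pressure transmitter) = exp(−0.0000058 × 4000) = 0.977067
R(temperature transmitter) = exp(−0.000062 × 4000) = 0.780360
Series (solenoid valve and logic solver): 0.755784 × 0.897628 = 0.678413
Series (level switch and pressure transmitter): 0.862431 × 0.977067 = 0.842653
Parallel ([0.678413], [0.842653], and temperature transmitter): 1 − (1 − 0.678413)(1 − 0.842653)(1 − 0.780360) = 0.988886
Series (trip amplifier and [0.988886]): 0.743787 × 0.988886 = 0.735521
Parallel (shutdown valve and [0.735521]): 1 − (1 − 0.945539)(1 − 0.735521) = 0.9856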